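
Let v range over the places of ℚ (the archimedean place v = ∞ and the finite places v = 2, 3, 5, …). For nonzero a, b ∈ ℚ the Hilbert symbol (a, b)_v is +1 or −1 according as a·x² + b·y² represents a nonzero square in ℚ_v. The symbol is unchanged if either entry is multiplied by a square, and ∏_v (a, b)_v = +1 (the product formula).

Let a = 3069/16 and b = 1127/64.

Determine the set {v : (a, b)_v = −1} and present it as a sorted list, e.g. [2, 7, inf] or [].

Mod squares: a ≡ 341, b ≡ 23. Check v ∈ {∞, 2, 3, 7, 11, 23, 31}.
v=31: a=31^1·(≡12), b=31^0·(≡21) mod 31; (12|31)=-1, (21|31)=-1; (−1)^{1·0·15}·(-1)^0·(-1)^1 = -1.
v=3: a=3^2·(≡2), b=3^0·(≡2) mod 3; (2|3)=-1, (2|3)=-1; (−1)^{2·0·1}·(-1)^0·(-1)^2 = +1.
v=23: a=23^0·(≡15), b=23^1·(≡4) mod 23; (15|23)=-1, (4|23)=+1; (−1)^{0·1·11}·(-1)^1·(+1)^0 = -1.
v=∞: 341 > 0 and 23 > 0  ⇒  (a,b)_∞ = +1.
v=2: v_2(a)=-4, v_2(b)=-6; units ≡ 5, 7 (mod 8); ε·ε+αω+βω = 0·1+-4·0+-6·1 ≡ 0  ⇒  (a,b)_2 = +1.
v=7: a=7^0·(≡5), b=7^2·(≡2) mod 7; (5|7)=-1, (2|7)=+1; (−1)^{0·2·3}·(-1)^2·(+1)^0 = +1.
v=11: a=11^1·(≡3), b=11^0·(≡3) mod 11; (3|11)=+1, (3|11)=+1; (−1)^{1·0·5}·(+1)^0·(+1)^1 = +1.
(341, 23 / ℚ) ramifies at {23, 31}: a division algebra.

[23, 31]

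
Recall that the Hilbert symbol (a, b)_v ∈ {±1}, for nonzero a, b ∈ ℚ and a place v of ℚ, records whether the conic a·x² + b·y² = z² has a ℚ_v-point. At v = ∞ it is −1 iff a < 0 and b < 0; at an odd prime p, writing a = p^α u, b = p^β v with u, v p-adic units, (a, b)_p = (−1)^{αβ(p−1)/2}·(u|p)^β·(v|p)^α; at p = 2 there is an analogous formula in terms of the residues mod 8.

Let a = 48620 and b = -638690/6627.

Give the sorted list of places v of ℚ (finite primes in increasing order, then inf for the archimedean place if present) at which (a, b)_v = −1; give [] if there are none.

[2, 3]

(a, b) ≡ (12155, -6630) mod (ℚ^×)²; places V = {2, 3, 5, 11, 13, 17, 47, ∞}.
(a,b)_∞: sgn(12155)=+, sgn(-6630)=−, so +1.
(a,b)_47: α=0, u≡22; β=-2, v≡29 (mod 47); (22|47)=-1, (29|47)=-1; sign (−1)^0·-1^-2·-1^0 = +1.
(a,b)_11: α=1, u≡9; β=0, v≡5 (mod 11); (9|11)=+1, (5|11)=+1; sign (−1)^0·+1^0·+1^1 = +1.
(a,b)_2: α=2, β=1; u≡3, v≡5 (mod 8); ε(u)ε(v)=1·0, αω(v)=2·1, βω(u)=1·1; sum ≡ 1  ⇒  -1.
(a,b)_13: α=1, u≡9; β=1, v≡1 (mod 13); (9|13)=+1, (1|13)=+1; sign (−1)^0·+1^1·+1^1 = +1.
(a,b)_5: α=1, u≡4; β=1, v≡1 (mod 5); (4|5)=+1, (1|5)=+1; sign (−1)^0·+1^1·+1^1 = +1.
(a,b)_17: α=1, u≡4; β=3, v≡15 (mod 17); (4|17)=+1, (15|17)=+1; sign (−1)^0·+1^3·+1^1 = +1.
(a,b)_3: α=0, u≡2; β=-1, v≡1 (mod 3); (2|3)=-1, (1|3)=+1; sign (−1)^0·-1^-1·+1^0 = -1.
|Ram(12155, -6630)| = 2, even; anisotropic at {2, 3}.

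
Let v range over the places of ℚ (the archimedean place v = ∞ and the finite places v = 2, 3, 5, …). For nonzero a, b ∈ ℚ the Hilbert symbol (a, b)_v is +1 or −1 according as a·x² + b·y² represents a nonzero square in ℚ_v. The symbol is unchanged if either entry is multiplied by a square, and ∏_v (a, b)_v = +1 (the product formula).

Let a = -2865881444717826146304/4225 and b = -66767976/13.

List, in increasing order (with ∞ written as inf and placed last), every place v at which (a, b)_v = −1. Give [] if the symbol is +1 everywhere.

(a, b) ≡ (-6061, -2678962) mod (ℚ^×)²; places V = {2, 3, 5, 7, 11, 13, 17, 19, 29, ∞}.
(a,b)_29: α=1, u≡7; β=1, v≡13 (mod 29); (7|29)=+1, (13|29)=+1; sign (−1)^0·+1^1·+1^1 = +1.
(a,b)_∞: sgn(-6061)=−, sgn(-2678962)=−, so -1.
(a,b)_13: α=-2, u≡4; β=-1, v≡11 (mod 13); (4|13)=+1, (11|13)=-1; sign (−1)^0·+1^-1·-1^-2 = +1.
(a,b)_2: α=20, β=3; u≡3, v≡7 (mod 8); ε(u)ε(v)=1·1, αω(v)=20·0, βω(u)=3·1; sum ≡ 0  ⇒  +1.
(a,b)_5: α=-2, u≡4; β=0, v≡3 (mod 5); (4|5)=+1, (3|5)=-1; sign (−1)^0·+1^0·-1^-2 = +1.
(a,b)_19: α=3, u≡7; β=1, v≡9 (mod 19); (7|19)=+1, (9|19)=+1; sign (−1)^1·+1^1·+1^3 = -1.
(a,b)_17: α=2, u≡15; β=1, v≡13 (mod 17); (15|17)=+1, (13|17)=+1; sign (−1)^0·+1^1·+1^2 = +1.
(a,b)_3: α=6, u≡2; β=4, v≡2 (mod 3); (2|3)=-1, (2|3)=-1; sign (−1)^0·-1^4·-1^6 = +1.
(a,b)_11: α=3, u≡2; β=1, v≡3 (mod 11); (2|11)=-1, (3|11)=+1; sign (−1)^1·-1^1·+1^3 = +1.
(a,b)_7: α=2, u≡2; β=0, v≡2 (mod 7); (2|7)=+1, (2|7)=+1; sign (−1)^0·+1^0·+1^2 = +1.
(-6061, -2678962 / ℚ) ramifies at {19, ∞}: a division algebra.

[19, inf]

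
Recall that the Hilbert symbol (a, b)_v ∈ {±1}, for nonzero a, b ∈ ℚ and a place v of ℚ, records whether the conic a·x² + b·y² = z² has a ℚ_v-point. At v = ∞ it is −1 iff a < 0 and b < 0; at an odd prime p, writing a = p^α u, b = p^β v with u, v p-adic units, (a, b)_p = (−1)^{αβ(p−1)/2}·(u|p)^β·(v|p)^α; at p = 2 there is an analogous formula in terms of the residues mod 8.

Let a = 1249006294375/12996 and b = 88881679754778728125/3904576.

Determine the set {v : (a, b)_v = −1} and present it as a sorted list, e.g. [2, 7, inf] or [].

Mod squares: a ≡ 31, b ≡ 63085. Check v ∈ {∞, 2, 3, 5, 7, 11, 13, 17, 19, 31, 37}.
v=2: v_2(a)=-2, v_2(b)=-6; units ≡ 7, 5 (mod 8); ε·ε+αω+βω = 1·0+-2·1+-6·0 ≡ 0  ⇒  (a,b)_2 = +1.
v=∞: 31 > 0 and 63085 > 0  ⇒  (a,b)_∞ = +1.
v=3: a=3^-2·(≡1), b=3^0·(≡1) mod 3; (1|3)=+1, (1|3)=+1; (−1)^{-2·0·1}·(+1)^0·(+1)^-2 = +1.
v=13: a=13^0·(≡11), b=13^-2·(≡3) mod 13; (11|13)=-1, (3|13)=+1; (−1)^{0·-2·6}·(-1)^-2·(+1)^0 = +1.
v=11: a=11^0·(≡3), b=11^3·(≡4) mod 11; (3|11)=+1, (4|11)=+1; (−1)^{0·3·5}·(+1)^3·(+1)^0 = +1.
v=5: a=5^4·(≡1), b=5^5·(≡3) mod 5; (1|5)=+1, (3|5)=-1; (−1)^{4·5·2}·(+1)^5·(-1)^4 = +1.
v=19: a=19^-2·(≡8), b=19^-2·(≡7) mod 19; (8|19)=-1, (7|19)=+1; (−1)^{-2·-2·9}·(-1)^-2·(+1)^-2 = +1.
v=31: a=31^3·(≡20), b=31^3·(≡5) mod 31; (20|31)=+1, (5|31)=+1; (−1)^{3·3·15}·(+1)^3·(+1)^3 = -1.
v=17: a=17^0·(≡12), b=17^2·(≡8) mod 17; (12|17)=-1, (8|17)=+1; (−1)^{0·2·8}·(-1)^2·(+1)^0 = +1.
v=7: a=7^2·(≡5), b=7^2·(≡2) mod 7; (5|7)=-1, (2|7)=+1; (−1)^{2·2·3}·(-1)^2·(+1)^2 = +1.
v=37: a=37^2·(≡5), b=37^3·(≡7) mod 37; (5|37)=-1, (7|37)=+1; (−1)^{2·3·18}·(-1)^3·(+1)^2 = -1.
(31, 63085 / ℚ) ramifies at {31, 37}: a division algebra.

[31, 37]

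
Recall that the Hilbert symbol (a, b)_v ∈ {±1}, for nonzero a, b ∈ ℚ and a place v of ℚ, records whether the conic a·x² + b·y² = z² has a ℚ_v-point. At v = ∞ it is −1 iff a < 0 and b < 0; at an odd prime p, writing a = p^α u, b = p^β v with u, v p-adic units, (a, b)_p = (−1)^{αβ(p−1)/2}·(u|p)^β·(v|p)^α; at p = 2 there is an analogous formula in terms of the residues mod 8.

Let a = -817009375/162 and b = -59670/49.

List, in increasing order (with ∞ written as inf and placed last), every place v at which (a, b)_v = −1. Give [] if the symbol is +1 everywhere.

(a, b) ≡ (-15470, -6630) mod (ℚ^×)²; places V = {2, 3, 5, 7, 13, 17, ∞}.
(a,b)_∞: sgn(-15470)=−, sgn(-6630)=−, so -1.
(a,b)_13: α=3, u≡7; β=1, v≡9 (mod 13); (7|13)=-1, (9|13)=+1; sign (−1)^0·-1^1·+1^3 = -1.
(a,b)_7: α=1, u≡2; β=-2, v≡5 (mod 7); (2|7)=+1, (5|7)=-1; sign (−1)^0·+1^-2·-1^1 = -1.
(a,b)_3: α=-4, u≡1; β=3, v≡1 (mod 3); (1|3)=+1, (1|3)=+1; sign (−1)^0·+1^3·+1^-4 = +1.
(a,b)_2: α=-1, β=1; u≡1, v≡5 (mod 8); ε(u)ε(v)=0·0, αω(v)=-1·1, βω(u)=1·0; sum ≡ 1  ⇒  -1.
(a,b)_17: α=1, u≡15; β=1, v≡4 (mod 17); (15|17)=+1, (4|17)=+1; sign (−1)^0·+1^1·+1^1 = +1.
(a,b)_5: α=5, u≡1; β=1, v≡4 (mod 5); (1|5)=+1, (4|5)=+1; sign (−1)^0·+1^1·+1^5 = +1.
(-15470, -6630 / ℚ) ramifies at {2, 7, 13, ∞}: a division algebra.

[2, 7, 13, inf]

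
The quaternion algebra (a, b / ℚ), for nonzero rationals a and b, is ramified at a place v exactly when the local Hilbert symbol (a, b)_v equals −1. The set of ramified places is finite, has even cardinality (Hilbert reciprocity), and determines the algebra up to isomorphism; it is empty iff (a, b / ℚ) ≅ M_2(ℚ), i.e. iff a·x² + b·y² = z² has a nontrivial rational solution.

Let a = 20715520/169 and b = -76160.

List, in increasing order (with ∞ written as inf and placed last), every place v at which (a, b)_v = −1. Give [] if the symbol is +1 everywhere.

(a, b) ≡ (70, -1190) mod (ℚ^×)²; places V = {2, 5, 7, 13, 17, ∞}.
(a,b)_∞: sgn(70)=+, sgn(-1190)=−, so +1.
(a,b)_13: α=-2, u≡7; β=0, v≡7 (mod 13); (7|13)=-1, (7|13)=-1; sign (−1)^0·-1^0·-1^-2 = +1.
(a,b)_7: α=1, u≡5; β=1, v≡5 (mod 7); (5|7)=-1, (5|7)=-1; sign (−1)^1·-1^1·-1^1 = -1.
(a,b)_2: α=11, β=7; u≡3, v≡5 (mod 8); ε(u)ε(v)=1·0, αω(v)=11·1, βω(u)=7·1; sum ≡ 0  ⇒  +1.
(a,b)_5: α=1, u≡1; β=1, v≡3 (mod 5); (1|5)=+1, (3|5)=-1; sign (−1)^0·+1^1·-1^1 = -1.
(a,b)_17: α=2, u≡9; β=1, v≡8 (mod 17); (9|17)=+1, (8|17)=+1; sign (−1)^0·+1^1·+1^2 = +1.
|Ram(70, -1190)| = 2, even; anisotropic at {5, 7}.

[5, 7]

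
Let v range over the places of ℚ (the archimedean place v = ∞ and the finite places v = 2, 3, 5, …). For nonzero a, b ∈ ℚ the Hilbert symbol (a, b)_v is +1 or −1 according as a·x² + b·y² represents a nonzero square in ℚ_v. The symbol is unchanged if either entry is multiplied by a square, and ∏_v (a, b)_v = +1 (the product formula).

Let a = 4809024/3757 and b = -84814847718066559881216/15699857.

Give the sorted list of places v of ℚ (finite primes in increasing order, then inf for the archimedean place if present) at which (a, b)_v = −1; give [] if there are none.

[11, 13, 23, 29]

Mod squares: a ≡ 897, b ≡ -211497. Check v ∈ {∞, 2, 3, 11, 13, 17, 19, 23, 29, 31, 41}.
v=∞: 897 > 0 and -211497 < 0  ⇒  (a,b)_∞ = +1.
v=31: a=31^0·(≡30), b=31^-4·(≡2) mod 31; (30|31)=-1, (2|31)=+1; (−1)^{0·-4·15}·(-1)^-4·(+1)^0 = +1.
v=2: v_2(a)=6, v_2(b)=12; units ≡ 1, 7 (mod 8); ε·ε+αω+βω = 0·1+6·0+12·0 ≡ 0  ⇒  (a,b)_2 = +1.
v=11: a=11^2·(≡2), b=11^3·(≡5) mod 11; (2|11)=-1, (5|11)=+1; (−1)^{2·3·5}·(-1)^3·(+1)^2 = -1.
v=23: a=23^1·(≡8), b=23^4·(≡14) mod 23; (8|23)=+1, (14|23)=-1; (−1)^{1·4·11}·(+1)^4·(-1)^1 = -1.
v=41: a=41^0·(≡2), b=41^2·(≡13) mod 41; (2|41)=+1, (13|41)=-1; (−1)^{0·2·20}·(+1)^2·(-1)^0 = +1.
v=13: a=13^-1·(≡4), b=13^1·(≡6) mod 13; (4|13)=+1, (6|13)=-1; (−1)^{-1·1·6}·(+1)^1·(-1)^-1 = -1.
v=3: a=3^3·(≡2), b=3^5·(≡1) mod 3; (2|3)=-1, (1|3)=+1; (−1)^{3·5·1}·(-1)^5·(+1)^3 = +1.
v=17: a=17^-2·(≡1), b=17^-1·(≡5) mod 17; (1|17)=+1, (5|17)=-1; (−1)^{-2·-1·8}·(+1)^-1·(-1)^-2 = +1.
v=19: a=19^0·(≡17), b=19^2·(≡1) mod 19; (17|19)=+1, (1|19)=+1; (−1)^{0·2·9}·(+1)^2·(+1)^0 = +1.
v=29: a=29^0·(≡8), b=29^1·(≡12) mod 29; (8|29)=-1, (12|29)=-1; (−1)^{0·1·14}·(-1)^1·(-1)^0 = -1.
|Ram(897, -211497)| = 4, even; anisotropic at {11, 13, 23, 29}.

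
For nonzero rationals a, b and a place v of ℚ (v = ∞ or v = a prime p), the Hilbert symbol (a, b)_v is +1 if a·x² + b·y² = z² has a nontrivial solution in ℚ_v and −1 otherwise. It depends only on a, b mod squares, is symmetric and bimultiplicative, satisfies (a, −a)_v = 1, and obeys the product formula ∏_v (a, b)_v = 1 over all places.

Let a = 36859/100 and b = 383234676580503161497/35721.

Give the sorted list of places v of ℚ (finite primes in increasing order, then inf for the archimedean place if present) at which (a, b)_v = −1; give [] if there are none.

Mod squares: a ≡ 36859, b ≡ 533239153. Check v ∈ {∞, 2, 3, 5, 7, 17, 23, 29, 31, 37, 41}.
v=7: a=7^0·(≡2), b=7^-2·(≡6) mod 7; (2|7)=+1, (6|7)=-1; (−1)^{0·-2·3}·(+1)^-2·(-1)^0 = +1.
v=2: v_2(a)=-2, v_2(b)=0; units ≡ 3, 1 (mod 8); ε·ε+αω+βω = 1·0+-2·0+0·1 ≡ 0  ⇒  (a,b)_2 = +1.
v=31: a=31^1·(≡6), b=31^3·(≡1) mod 31; (6|31)=-1, (1|31)=+1; (−1)^{1·3·15}·(-1)^3·(+1)^1 = +1.
v=3: a=3^0·(≡1), b=3^-6·(≡1) mod 3; (1|3)=+1, (1|3)=+1; (−1)^{0·-6·1}·(+1)^-6·(+1)^0 = +1.
v=5: a=5^-2·(≡1), b=5^0·(≡2) mod 5; (1|5)=+1, (2|5)=-1; (−1)^{-2·0·2}·(+1)^0·(-1)^-2 = +1.
v=23: a=23^0·(≡16), b=23^3·(≡2) mod 23; (16|23)=+1, (2|23)=+1; (−1)^{0·3·11}·(+1)^3·(+1)^0 = +1.
v=29: a=29^1·(≡13), b=29^3·(≡22) mod 29; (13|29)=+1, (22|29)=+1; (−1)^{1·3·14}·(+1)^3·(+1)^1 = +1.
v=41: a=41^1·(≡34), b=41^3·(≡9) mod 41; (34|41)=-1, (9|41)=+1; (−1)^{1·3·20}·(-1)^3·(+1)^1 = -1.
v=17: a=17^0·(≡7), b=17^1·(≡5) mod 17; (7|17)=-1, (5|17)=-1; (−1)^{0·1·8}·(-1)^1·(-1)^0 = -1.
v=37: a=37^0·(≡33), b=37^1·(≡1) mod 37; (33|37)=+1, (1|37)=+1; (−1)^{0·1·18}·(+1)^1·(+1)^0 = +1.
v=∞: 36859 > 0 and 533239153 > 0  ⇒  (a,b)_∞ = +1.
Ram(36859, 533239153) = {17, 41}; no ℚ_17-point on the conic.

[17, 41]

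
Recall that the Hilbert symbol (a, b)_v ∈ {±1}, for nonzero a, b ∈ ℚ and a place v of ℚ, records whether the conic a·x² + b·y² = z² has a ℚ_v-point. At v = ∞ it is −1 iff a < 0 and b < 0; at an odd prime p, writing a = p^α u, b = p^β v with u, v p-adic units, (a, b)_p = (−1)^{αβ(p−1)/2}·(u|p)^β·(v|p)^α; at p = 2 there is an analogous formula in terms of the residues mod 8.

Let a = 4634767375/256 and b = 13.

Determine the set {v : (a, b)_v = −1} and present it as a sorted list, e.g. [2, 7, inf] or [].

[5, 7, 19, 31]

(a, b) ≡ (350455, 13) mod (ℚ^×)²; places V = {2, 5, 7, 13, 17, 19, 23, 31, ∞}.
(a,b)_13: α=0, u≡12; β=1, v≡1 (mod 13); (12|13)=+1, (1|13)=+1; sign (−1)^0·+1^1·+1^0 = +1.
(a,b)_∞: sgn(350455)=+, sgn(13)=+, so +1.
(a,b)_31: α=1, u≡15; β=0, v≡13 (mod 31); (15|31)=-1, (13|31)=-1; sign (−1)^0·-1^0·-1^1 = -1.
(a,b)_2: α=-8, β=0; u≡7, v≡5 (mod 8); ε(u)ε(v)=1·0, αω(v)=-8·1, βω(u)=0·0; sum ≡ 0  ⇒  +1.
(a,b)_5: α=3, u≡4; β=0, v≡3 (mod 5); (4|5)=+1, (3|5)=-1; sign (−1)^0·+1^0·-1^3 = -1.
(a,b)_19: α=1, u≡8; β=0, v≡13 (mod 19); (8|19)=-1, (13|19)=-1; sign (−1)^0·-1^0·-1^1 = -1.
(a,b)_7: α=1, u≡4; β=0, v≡6 (mod 7); (4|7)=+1, (6|7)=-1; sign (−1)^0·+1^0·-1^1 = -1.
(a,b)_17: α=1, u≡6; β=0, v≡13 (mod 17); (6|17)=-1, (13|17)=+1; sign (−1)^0·-1^0·+1^1 = +1.
(a,b)_23: α=2, u≡18; β=0, v≡13 (mod 23); (18|23)=+1, (13|23)=+1; sign (−1)^0·+1^0·+1^2 = +1.
Ram(350455, 13) = {5, 7, 19, 31}; no ℚ_5-point on the conic.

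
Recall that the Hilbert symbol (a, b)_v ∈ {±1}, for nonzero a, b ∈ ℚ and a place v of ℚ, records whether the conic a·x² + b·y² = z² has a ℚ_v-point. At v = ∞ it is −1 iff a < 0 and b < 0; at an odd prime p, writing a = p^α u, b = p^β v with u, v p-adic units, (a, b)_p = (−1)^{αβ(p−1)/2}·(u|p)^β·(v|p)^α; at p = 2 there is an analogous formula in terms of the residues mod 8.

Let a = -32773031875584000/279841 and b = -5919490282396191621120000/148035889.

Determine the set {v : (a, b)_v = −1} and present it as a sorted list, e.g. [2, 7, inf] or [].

Mod squares: a ≡ -210, b ≡ -2002. Check v ∈ {∞, 2, 3, 5, 7, 11, 13, 19, 23}.
v=11: a=11^2·(≡6), b=11^1·(≡5) mod 11; (6|11)=-1, (5|11)=+1; (−1)^{2·1·5}·(-1)^1·(+1)^2 = -1.
v=19: a=19^0·(≡2), b=19^2·(≡18) mod 19; (2|19)=-1, (18|19)=-1; (−1)^{0·2·9}·(-1)^2·(-1)^0 = +1.
v=7: a=7^3·(≡5), b=7^5·(≡1) mod 7; (5|7)=-1, (1|7)=+1; (−1)^{3·5·3}·(-1)^5·(+1)^3 = +1.
v=13: a=13^4·(≡6), b=13^5·(≡2) mod 13; (6|13)=-1, (2|13)=-1; (−1)^{4·5·6}·(-1)^5·(-1)^4 = -1.
v=3: a=3^3·(≡2), b=3^6·(≡2) mod 3; (2|3)=-1, (2|3)=-1; (−1)^{3·6·1}·(-1)^6·(-1)^3 = -1.
v=5: a=5^3·(≡3), b=5^4·(≡2) mod 5; (3|5)=-1, (2|5)=-1; (−1)^{3·4·2}·(-1)^4·(-1)^3 = -1.
v=∞: -210 < 0 and -2002 < 0  ⇒  (a,b)_∞ = -1.
v=23: a=23^-4·(≡14), b=23^-6·(≡5) mod 23; (14|23)=-1, (5|23)=-1; (−1)^{-4·-6·11}·(-1)^-6·(-1)^-4 = +1.
v=2: v_2(a)=13, v_2(b)=19; units ≡ 7, 7 (mod 8); ε·ε+αω+βω = 1·1+13·0+19·0 ≡ 1  ⇒  (a,b)_2 = -1.
|Ram(-210, -2002)| = 6, even; anisotropic at {2, 3, 5, 11, 13, ∞}.

[2, 3, 5, 11, 13, inf]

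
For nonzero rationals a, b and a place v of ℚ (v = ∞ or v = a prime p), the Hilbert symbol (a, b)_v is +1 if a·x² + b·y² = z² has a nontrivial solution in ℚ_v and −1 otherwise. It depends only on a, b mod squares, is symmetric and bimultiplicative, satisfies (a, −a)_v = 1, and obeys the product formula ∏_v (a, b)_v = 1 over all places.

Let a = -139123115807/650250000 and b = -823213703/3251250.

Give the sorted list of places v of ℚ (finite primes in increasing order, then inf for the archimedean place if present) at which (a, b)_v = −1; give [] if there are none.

(a, b) ≡ (-28823, -57646) mod (ℚ^×)²; places V = {2, 3, 5, 13, 17, 19, 37, 41, ∞}.
(a,b)_13: α=6, u≡5; β=4, v≡12 (mod 13); (5|13)=-1, (12|13)=+1; sign (−1)^0·-1^4·+1^6 = +1.
(a,b)_17: α=-2, u≡9; β=-2, v≡2 (mod 17); (9|17)=+1, (2|17)=+1; sign (−1)^0·+1^-2·+1^-2 = +1.
(a,b)_19: α=1, u≡13; β=1, v≡11 (mod 19); (13|19)=-1, (11|19)=+1; sign (−1)^1·-1^1·+1^1 = +1.
(a,b)_3: α=-2, u≡1; β=-2, v≡2 (mod 3); (1|3)=+1, (2|3)=-1; sign (−1)^0·+1^-2·-1^-2 = +1.
(a,b)_37: α=1, u≡29; β=1, v≡26 (mod 37); (29|37)=-1, (26|37)=+1; sign (−1)^0·-1^1·+1^1 = -1.
(a,b)_∞: sgn(-28823)=−, sgn(-57646)=−, so -1.
(a,b)_5: α=-6, u≡3; β=-4, v≡1 (mod 5); (3|5)=-1, (1|5)=+1; sign (−1)^0·-1^-4·+1^-6 = +1.
(a,b)_2: α=-4, β=-1; u≡1, v≡1 (mod 8); ε(u)ε(v)=0·0, αω(v)=-4·0, βω(u)=-1·0; sum ≡ 0  ⇒  +1.
(a,b)_41: α=1, u≡38; β=1, v≡3 (mod 41); (38|41)=-1, (3|41)=-1; sign (−1)^0·-1^1·-1^1 = +1.
Ram(-28823, -57646) = {37, ∞}; no ℚ_37-point on the conic.

[37, inf]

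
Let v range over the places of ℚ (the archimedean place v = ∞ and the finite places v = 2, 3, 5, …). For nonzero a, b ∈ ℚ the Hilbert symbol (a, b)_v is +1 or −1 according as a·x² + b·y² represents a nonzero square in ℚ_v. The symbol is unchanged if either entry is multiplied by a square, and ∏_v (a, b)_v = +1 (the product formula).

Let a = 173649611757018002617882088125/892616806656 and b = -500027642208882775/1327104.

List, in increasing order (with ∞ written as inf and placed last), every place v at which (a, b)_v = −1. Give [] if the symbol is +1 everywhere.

[29, 37]

Mod squares: a ≡ 10743949, b ≡ -565471. Check v ∈ {∞, 2, 3, 5, 13, 17, 19, 23, 29, 31, 37}.
v=19: a=19^1·(≡3), b=19^0·(≡7) mod 19; (3|19)=-1, (7|19)=+1; (−1)^{1·0·9}·(-1)^0·(+1)^1 = +1.
v=2: v_2(a)=-8, v_2(b)=-14; units ≡ 5, 1 (mod 8); ε·ε+αω+βω = 0·0+-8·0+-14·1 ≡ 0  ⇒  (a,b)_2 = +1.
v=37: a=37^3·(≡1), b=37^3·(≡15) mod 37; (1|37)=+1, (15|37)=-1; (−1)^{3·3·18}·(+1)^3·(-1)^3 = -1.
v=23: a=23^4·(≡17), b=23^2·(≡21) mod 23; (17|23)=-1, (21|23)=-1; (−1)^{4·2·11}·(-1)^2·(-1)^4 = +1.
v=3: a=3^-20·(≡1), b=3^-4·(≡2) mod 3; (1|3)=+1, (2|3)=-1; (−1)^{-20·-4·1}·(+1)^-4·(-1)^-20 = +1.
v=13: a=13^0·(≡8), b=13^2·(≡12) mod 13; (8|13)=-1, (12|13)=+1; (−1)^{0·2·6}·(-1)^2·(+1)^0 = +1.
v=∞: 10743949 > 0 and -565471 < 0  ⇒  (a,b)_∞ = +1.
v=31: a=31^3·(≡23), b=31^1·(≡28) mod 31; (23|31)=-1, (28|31)=+1; (−1)^{3·1·15}·(-1)^1·(+1)^3 = +1.
v=5: a=5^4·(≡1), b=5^2·(≡1) mod 5; (1|5)=+1, (1|5)=+1; (−1)^{4·2·2}·(+1)^2·(+1)^4 = +1.
v=29: a=29^3·(≡13), b=29^1·(≡3) mod 29; (13|29)=+1, (3|29)=-1; (−1)^{3·1·14}·(+1)^1·(-1)^3 = -1.
v=17: a=17^5·(≡6), b=17^3·(≡14) mod 17; (6|17)=-1, (14|17)=-1; (−1)^{5·3·8}·(-1)^3·(-1)^5 = +1.
Ram(10743949, -565471) = {29, 37}; no ℚ_29-point on the conic.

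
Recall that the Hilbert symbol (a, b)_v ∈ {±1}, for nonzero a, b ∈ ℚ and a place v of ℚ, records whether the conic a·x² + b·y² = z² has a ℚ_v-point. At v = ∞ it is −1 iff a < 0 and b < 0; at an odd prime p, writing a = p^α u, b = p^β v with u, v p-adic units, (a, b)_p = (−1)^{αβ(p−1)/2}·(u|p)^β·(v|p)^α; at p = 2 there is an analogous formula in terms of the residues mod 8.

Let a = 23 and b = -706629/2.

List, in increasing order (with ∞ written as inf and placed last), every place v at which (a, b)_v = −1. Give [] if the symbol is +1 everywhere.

[2, 3]

Mod squares: a ≡ 23, b ≡ -28842. Check v ∈ {∞, 2, 3, 7, 11, 19, 23}.
v=3: a=3^0·(≡2), b=3^1·(≡1) mod 3; (2|3)=-1, (1|3)=+1; (−1)^{0·1·1}·(-1)^1·(+1)^0 = -1.
v=23: a=23^1·(≡1), b=23^1·(≡14) mod 23; (1|23)=+1, (14|23)=-1; (−1)^{1·1·11}·(+1)^1·(-1)^1 = +1.
v=∞: 23 > 0 and -28842 < 0  ⇒  (a,b)_∞ = +1.
v=19: a=19^0·(≡4), b=19^1·(≡15) mod 19; (4|19)=+1, (15|19)=-1; (−1)^{0·1·9}·(+1)^1·(-1)^0 = +1.
v=11: a=11^0·(≡1), b=11^1·(≡6) mod 11; (1|11)=+1, (6|11)=-1; (−1)^{0·1·5}·(+1)^1·(-1)^0 = +1.
v=7: a=7^0·(≡2), b=7^2·(≡3) mod 7; (2|7)=+1, (3|7)=-1; (−1)^{0·2·3}·(+1)^2·(-1)^0 = +1.
v=2: v_2(a)=0, v_2(b)=-1; units ≡ 7, 3 (mod 8); ε·ε+αω+βω = 1·1+0·1+-1·0 ≡ 1  ⇒  (a,b)_2 = -1.
(23, -28842 / ℚ) ramifies at {2, 3}: a division algebra.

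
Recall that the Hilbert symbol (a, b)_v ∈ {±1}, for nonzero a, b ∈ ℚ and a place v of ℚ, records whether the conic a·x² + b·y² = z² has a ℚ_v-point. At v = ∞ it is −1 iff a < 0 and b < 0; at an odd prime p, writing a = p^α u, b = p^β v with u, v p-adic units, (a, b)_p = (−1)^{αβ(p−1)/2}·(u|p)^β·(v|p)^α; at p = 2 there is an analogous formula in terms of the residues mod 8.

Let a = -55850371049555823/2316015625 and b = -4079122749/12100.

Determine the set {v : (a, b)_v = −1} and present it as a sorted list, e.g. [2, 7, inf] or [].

Mod squares: a ≡ -22287, b ≡ -7429. Check v ∈ {∞, 2, 3, 5, 7, 11, 13, 17, 19, 23, 29}.
v=13: a=13^4·(≡2), b=13^2·(≡11) mod 13; (2|13)=-1, (11|13)=-1; (−1)^{4·2·6}·(-1)^2·(-1)^4 = +1.
v=∞: -22287 < 0 and -7429 < 0  ⇒  (a,b)_∞ = -1.
v=29: a=29^2·(≡12), b=29^0·(≡16) mod 29; (12|29)=-1, (16|29)=+1; (−1)^{2·0·14}·(-1)^0·(+1)^2 = +1.
v=5: a=5^-8·(≡3), b=5^-2·(≡4) mod 5; (3|5)=-1, (4|5)=+1; (−1)^{-8·-2·2}·(-1)^-2·(+1)^-8 = +1.
v=7: a=7^-2·(≡1), b=7^0·(≡3) mod 7; (1|7)=+1, (3|7)=-1; (−1)^{-2·0·3}·(+1)^0·(-1)^-2 = +1.
v=23: a=23^1·(≡22), b=23^1·(≡22) mod 23; (22|23)=-1, (22|23)=-1; (−1)^{1·1·11}·(-1)^1·(-1)^1 = -1.
v=3: a=3^1·(≡2), b=3^2·(≡2) mod 3; (2|3)=-1, (2|3)=-1; (−1)^{1·2·1}·(-1)^2·(-1)^1 = -1.
v=17: a=17^3·(≡1), b=17^1·(≡11) mod 17; (1|17)=+1, (11|17)=-1; (−1)^{3·1·8}·(+1)^1·(-1)^3 = -1.
v=11: a=11^-2·(≡2), b=11^-2·(≡2) mod 11; (2|11)=-1, (2|11)=-1; (−1)^{-2·-2·5}·(-1)^-2·(-1)^-2 = +1.
v=2: v_2(a)=0, v_2(b)=-2; units ≡ 1, 3 (mod 8); ε·ε+αω+βω = 0·1+0·1+-2·0 ≡ 0  ⇒  (a,b)_2 = +1.
v=19: a=19^3·(≡5), b=19^3·(≡10) mod 19; (5|19)=+1, (10|19)=-1; (−1)^{3·3·9}·(+1)^3·(-1)^3 = +1.
|Ram(-22287, -7429)| = 4, even; anisotropic at {3, 17, 23, ∞}.

[3, 17, 23, inf]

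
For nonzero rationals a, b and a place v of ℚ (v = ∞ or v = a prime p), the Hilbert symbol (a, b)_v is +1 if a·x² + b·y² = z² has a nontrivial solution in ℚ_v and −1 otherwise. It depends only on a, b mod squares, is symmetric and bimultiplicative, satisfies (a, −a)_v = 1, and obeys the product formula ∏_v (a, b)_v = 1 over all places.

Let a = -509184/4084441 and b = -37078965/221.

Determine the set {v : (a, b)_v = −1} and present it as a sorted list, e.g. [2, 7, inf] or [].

[2, 7, 11, 17, 29, inf]

Mod squares: a ≡ -221, b ≡ -101166065. Check v ∈ {∞, 2, 3, 5, 7, 11, 13, 17, 29, 41, 43, 47}.
v=3: a=3^2·(≡1), b=3^4·(≡1) mod 3; (1|3)=+1, (1|3)=+1; (−1)^{2·4·1}·(+1)^4·(+1)^2 = +1.
v=∞: -221 < 0 and -101166065 < 0  ⇒  (a,b)_∞ = -1.
v=5: a=5^0·(≡1), b=5^1·(≡2) mod 5; (1|5)=+1, (2|5)=-1; (−1)^{0·1·2}·(+1)^1·(-1)^0 = +1.
v=13: a=13^1·(≡4), b=13^-1·(≡3) mod 13; (4|13)=+1, (3|13)=+1; (−1)^{1·-1·6}·(+1)^-1·(+1)^1 = +1.
v=47: a=47^-2·(≡42), b=47^0·(≡24) mod 47; (42|47)=+1, (24|47)=+1; (−1)^{-2·0·23}·(+1)^0·(+1)^-2 = +1.
v=43: a=43^-2·(≡39), b=43^0·(≡25) mod 43; (39|43)=-1, (25|43)=+1; (−1)^{-2·0·21}·(-1)^0·(+1)^-2 = +1.
v=41: a=41^0·(≡31), b=41^1·(≡29) mod 41; (31|41)=+1, (29|41)=-1; (−1)^{0·1·20}·(+1)^1·(-1)^0 = +1.
v=11: a=11^0·(≡8), b=11^1·(≡3) mod 11; (8|11)=-1, (3|11)=+1; (−1)^{0·1·5}·(-1)^1·(+1)^0 = -1.
v=17: a=17^1·(≡9), b=17^-1·(≡11) mod 17; (9|17)=+1, (11|17)=-1; (−1)^{1·-1·8}·(+1)^-1·(-1)^1 = -1.
v=29: a=29^0·(≡10), b=29^1·(≡3) mod 29; (10|29)=-1, (3|29)=-1; (−1)^{0·1·14}·(-1)^1·(-1)^0 = -1.
v=7: a=7^0·(≡6), b=7^1·(≡6) mod 7; (6|7)=-1, (6|7)=-1; (−1)^{0·1·3}·(-1)^1·(-1)^0 = -1.
v=2: v_2(a)=8, v_2(b)=0; units ≡ 3, 7 (mod 8); ε·ε+αω+βω = 1·1+8·0+0·1 ≡ 1  ⇒  (a,b)_2 = -1.
Ram(-221, -101166065) = {2, 7, 11, 17, 29, ∞}; no ℚ_2-point on the conic.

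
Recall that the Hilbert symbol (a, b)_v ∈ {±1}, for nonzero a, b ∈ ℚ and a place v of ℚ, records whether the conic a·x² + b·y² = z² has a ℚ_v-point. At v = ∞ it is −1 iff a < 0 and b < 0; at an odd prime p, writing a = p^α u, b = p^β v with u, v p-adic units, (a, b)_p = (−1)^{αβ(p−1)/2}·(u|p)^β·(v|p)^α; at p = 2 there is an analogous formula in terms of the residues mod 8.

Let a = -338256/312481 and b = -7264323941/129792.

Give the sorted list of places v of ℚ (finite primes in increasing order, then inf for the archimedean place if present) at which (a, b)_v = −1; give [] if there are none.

(a, b) ≡ (-29, -87) mod (ℚ^×)²; places V = {2, 3, 7, 13, 17, 19, 29, 43, ∞}.
(a,b)_43: α=-2, u≡6; β=0, v≡7 (mod 43); (6|43)=+1, (7|43)=-1; sign (−1)^0·+1^0·-1^-2 = +1.
(a,b)_19: α=0, u≡11; β=2, v≡8 (mod 19); (11|19)=+1, (8|19)=-1; sign (−1)^0·+1^2·-1^0 = +1.
(a,b)_3: α=6, u≡1; β=-1, v≡1 (mod 3); (1|3)=+1, (1|3)=+1; sign (−1)^0·+1^-1·+1^6 = +1.
(a,b)_13: α=-2, u≡10; β=-2, v≡9 (mod 13); (10|13)=+1, (9|13)=+1; sign (−1)^0·+1^-2·+1^-2 = +1.
(a,b)_29: α=1, u≡28; β=1, v≡21 (mod 29); (28|29)=+1, (21|29)=-1; sign (−1)^0·+1^1·-1^1 = -1.
(a,b)_∞: sgn(-29)=−, sgn(-87)=−, so -1.
(a,b)_2: α=4, β=-8; u≡3, v≡1 (mod 8); ε(u)ε(v)=1·0, αω(v)=4·0, βω(u)=-8·1; sum ≡ 0  ⇒  +1.
(a,b)_17: α=0, u≡11; β=2, v≡13 (mod 17); (11|17)=-1, (13|17)=+1; sign (−1)^0·-1^2·+1^0 = +1.
(a,b)_7: α=0, u≡5; β=4, v≡4 (mod 7); (5|7)=-1, (4|7)=+1; sign (−1)^0·-1^4·+1^0 = +1.
Ram(-29, -87) = {29, ∞}; no ℚ_29-point on the conic.

[29, inf]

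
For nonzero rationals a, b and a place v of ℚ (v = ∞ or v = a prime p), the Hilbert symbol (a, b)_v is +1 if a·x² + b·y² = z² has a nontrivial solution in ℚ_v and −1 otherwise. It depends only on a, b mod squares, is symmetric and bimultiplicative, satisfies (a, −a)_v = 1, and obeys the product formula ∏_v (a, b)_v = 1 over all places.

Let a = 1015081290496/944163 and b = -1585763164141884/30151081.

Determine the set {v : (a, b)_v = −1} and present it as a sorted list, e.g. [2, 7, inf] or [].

[7, 13]

Mod squares: a ≡ 273, b ≡ -39. Check v ∈ {∞, 2, 3, 7, 11, 13, 17, 19, 23, 41}.
v=∞: 273 > 0 and -39 < 0  ⇒  (a,b)_∞ = +1.
v=11: a=11^-2·(≡5), b=11^0·(≡5) mod 11; (5|11)=+1, (5|11)=+1; (−1)^{-2·0·5}·(+1)^0·(+1)^-2 = +1.
v=13: a=13^1·(≡5), b=13^1·(≡3) mod 13; (5|13)=-1, (3|13)=+1; (−1)^{1·1·6}·(-1)^1·(+1)^1 = -1.
v=2: v_2(a)=8, v_2(b)=2; units ≡ 1, 1 (mod 8); ε·ε+αω+βω = 0·0+8·0+2·0 ≡ 0  ⇒  (a,b)_2 = +1.
v=17: a=17^-2·(≡16), b=17^-4·(≡12) mod 17; (16|17)=+1, (12|17)=-1; (−1)^{-2·-4·8}·(+1)^-4·(-1)^-2 = +1.
v=41: a=41^2·(≡13), b=41^2·(≡33) mod 41; (13|41)=-1, (33|41)=+1; (−1)^{2·2·20}·(-1)^2·(+1)^2 = +1.
v=7: a=7^3·(≡4), b=7^4·(≡3) mod 7; (4|7)=+1, (3|7)=-1; (−1)^{3·4·3}·(+1)^4·(-1)^3 = -1.
v=19: a=19^0·(≡6), b=19^-2·(≡2) mod 19; (6|19)=+1, (2|19)=-1; (−1)^{0·-2·9}·(+1)^-2·(-1)^0 = +1.
v=3: a=3^-3·(≡1), b=3^3·(≡2) mod 3; (1|3)=+1, (2|3)=-1; (−1)^{-3·3·1}·(+1)^3·(-1)^-3 = +1.
v=23: a=23^2·(≡11), b=23^4·(≡11) mod 23; (11|23)=-1, (11|23)=-1; (−1)^{2·4·11}·(-1)^4·(-1)^2 = +1.
|Ram(273, -39)| = 2, even; anisotropic at {7, 13}.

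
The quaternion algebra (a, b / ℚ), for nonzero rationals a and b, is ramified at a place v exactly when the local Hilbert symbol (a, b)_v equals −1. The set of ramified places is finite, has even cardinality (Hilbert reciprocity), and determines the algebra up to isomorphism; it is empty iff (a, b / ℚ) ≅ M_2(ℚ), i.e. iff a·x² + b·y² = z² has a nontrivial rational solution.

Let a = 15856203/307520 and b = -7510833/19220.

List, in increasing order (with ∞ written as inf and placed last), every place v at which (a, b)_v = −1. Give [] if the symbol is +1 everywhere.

(a, b) ≡ (15, -285) mod (ℚ^×)²; places V = {2, 3, 5, 11, 19, 31, ∞}.
(a,b)_19: α=2, u≡18; β=1, v≡11 (mod 19); (18|19)=-1, (11|19)=+1; sign (−1)^0·-1^1·+1^2 = -1.
(a,b)_∞: sgn(15)=+, sgn(-285)=−, so +1.
(a,b)_11: α=4, u≡4; β=4, v≡5 (mod 11); (4|11)=+1, (5|11)=+1; sign (−1)^0·+1^4·+1^4 = +1.
(a,b)_5: α=-1, u≡2; β=-1, v≡3 (mod 5); (2|5)=-1, (3|5)=-1; sign (−1)^0·-1^-1·-1^-1 = +1.
(a,b)_3: α=1, u≡2; β=3, v≡1 (mod 3); (2|3)=-1, (1|3)=+1; sign (−1)^1·-1^3·+1^1 = +1.
(a,b)_2: α=-6, β=-2; u≡7, v≡3 (mod 8); ε(u)ε(v)=1·1, αω(v)=-6·1, βω(u)=-2·0; sum ≡ 1  ⇒  -1.
(a,b)_31: α=-2, u≡23; β=-2, v≡28 (mod 31); (23|31)=-1, (28|31)=+1; sign (−1)^0·-1^-2·+1^-2 = +1.
|Ram(15, -285)| = 2, even; anisotropic at {2, 19}.

[2, 19]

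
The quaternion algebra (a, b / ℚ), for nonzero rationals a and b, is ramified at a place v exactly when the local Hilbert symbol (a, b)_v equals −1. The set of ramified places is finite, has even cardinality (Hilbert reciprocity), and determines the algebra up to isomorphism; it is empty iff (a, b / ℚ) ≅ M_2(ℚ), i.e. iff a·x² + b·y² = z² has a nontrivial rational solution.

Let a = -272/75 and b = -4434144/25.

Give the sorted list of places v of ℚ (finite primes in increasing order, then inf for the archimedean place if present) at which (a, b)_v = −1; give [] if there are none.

(a, b) ≡ (-51, -277134) mod (ℚ^×)²; places V = {2, 3, 5, 11, 13, 17, 19, ∞}.
(a,b)_13: α=0, u≡4; β=1, v≡7 (mod 13); (4|13)=+1, (7|13)=-1; sign (−1)^0·+1^1·-1^0 = +1.
(a,b)_2: α=4, β=5; u≡5, v≡1 (mod 8); ε(u)ε(v)=0·0, αω(v)=4·0, βω(u)=5·1; sum ≡ 1  ⇒  -1.
(a,b)_5: α=-2, u≡1; β=-2, v≡1 (mod 5); (1|5)=+1, (1|5)=+1; sign (−1)^0·+1^-2·+1^-2 = +1.
(a,b)_19: α=0, u≡6; β=1, v≡16 (mod 19); (6|19)=+1, (16|19)=+1; sign (−1)^0·+1^1·+1^0 = +1.
(a,b)_17: α=1, u≡5; β=1, v≡2 (mod 17); (5|17)=-1, (2|17)=+1; sign (−1)^0·-1^1·+1^1 = -1.
(a,b)_∞: sgn(-51)=−, sgn(-277134)=−, so -1.
(a,b)_11: α=0, u≡4; β=1, v≡8 (mod 11); (4|11)=+1, (8|11)=-1; sign (−1)^0·+1^1·-1^0 = +1.
(a,b)_3: α=-1, u≡1; β=1, v≡1 (mod 3); (1|3)=+1, (1|3)=+1; sign (−1)^1·+1^1·+1^-1 = -1.
Ram(-51, -277134) = {2, 3, 17, ∞}; no ℚ_2-point on the conic.

[2, 3, 17, inf]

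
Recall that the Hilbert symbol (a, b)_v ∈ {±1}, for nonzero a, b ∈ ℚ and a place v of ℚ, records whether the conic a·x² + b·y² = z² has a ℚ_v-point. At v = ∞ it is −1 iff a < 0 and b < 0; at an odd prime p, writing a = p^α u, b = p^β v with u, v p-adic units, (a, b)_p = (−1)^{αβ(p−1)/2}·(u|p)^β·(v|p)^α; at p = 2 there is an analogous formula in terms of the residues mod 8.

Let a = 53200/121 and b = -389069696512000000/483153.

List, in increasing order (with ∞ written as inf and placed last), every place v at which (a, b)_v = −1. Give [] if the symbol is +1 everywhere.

(a, b) ≡ (133, -7854) mod (ℚ^×)²; places V = {2, 3, 5, 7, 11, 17, 19, ∞}.
(a,b)_19: α=1, u≡1; β=4, v≡8 (mod 19); (1|19)=+1, (8|19)=-1; sign (−1)^0·+1^4·-1^1 = -1.
(a,b)_17: α=0, u≡12; β=1, v≡12 (mod 17); (12|17)=-1, (12|17)=-1; sign (−1)^0·-1^1·-1^0 = -1.
(a,b)_∞: sgn(133)=+, sgn(-7854)=−, so +1.
(a,b)_11: α=-2, u≡4; β=-5, v≡3 (mod 11); (4|11)=+1, (3|11)=+1; sign (−1)^0·+1^-5·+1^-2 = +1.
(a,b)_3: α=0, u≡1; β=-1, v≡1 (mod 3); (1|3)=+1, (1|3)=+1; sign (−1)^0·+1^-1·+1^0 = +1.
(a,b)_7: α=1, u≡6; β=3, v≡6 (mod 7); (6|7)=-1, (6|7)=-1; sign (−1)^1·-1^3·-1^1 = -1.
(a,b)_5: α=2, u≡3; β=6, v≡4 (mod 5); (3|5)=-1, (4|5)=+1; sign (−1)^0·-1^6·+1^2 = +1.
(a,b)_2: α=4, β=15; u≡5, v≡1 (mod 8); ε(u)ε(v)=0·0, αω(v)=4·0, βω(u)=15·1; sum ≡ 1  ⇒  -1.
Ram(133, -7854) = {2, 7, 17, 19}; no ℚ_2-point on the conic.

[2, 7, 17, 19]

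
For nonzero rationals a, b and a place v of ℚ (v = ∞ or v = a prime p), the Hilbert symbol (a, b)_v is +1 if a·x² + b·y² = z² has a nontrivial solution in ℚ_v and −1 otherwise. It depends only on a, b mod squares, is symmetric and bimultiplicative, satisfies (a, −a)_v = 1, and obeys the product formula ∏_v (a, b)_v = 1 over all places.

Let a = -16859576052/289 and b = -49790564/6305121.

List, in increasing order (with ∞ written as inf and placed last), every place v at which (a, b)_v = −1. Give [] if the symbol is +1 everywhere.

Mod squares: a ≡ -278597, b ≡ -41. Check v ∈ {∞, 2, 3, 11, 17, 19, 29, 31, 41, 43}.
v=2: v_2(a)=2, v_2(b)=2; units ≡ 3, 7 (mod 8); ε·ε+αω+βω = 1·1+2·0+2·1 ≡ 1  ⇒  (a,b)_2 = -1.
v=11: a=11^1·(≡10), b=11^0·(≡5) mod 11; (10|11)=-1, (5|11)=+1; (−1)^{1·0·5}·(-1)^0·(+1)^1 = +1.
v=∞: -278597 < 0 and -41 < 0  ⇒  (a,b)_∞ = -1.
v=3: a=3^2·(≡1), b=3^-8·(≡1) mod 3; (1|3)=+1, (1|3)=+1; (−1)^{2·-8·1}·(+1)^-8·(+1)^2 = +1.
v=43: a=43^1·(≡4), b=43^0·(≡29) mod 43; (4|43)=+1, (29|43)=-1; (−1)^{1·0·21}·(+1)^0·(-1)^1 = -1.
v=19: a=19^1·(≡6), b=19^2·(≡6) mod 19; (6|19)=+1, (6|19)=+1; (−1)^{1·2·9}·(+1)^2·(+1)^1 = +1.
v=17: a=17^-2·(≡4), b=17^0·(≡7) mod 17; (4|17)=+1, (7|17)=-1; (−1)^{-2·0·8}·(+1)^0·(-1)^-2 = +1.
v=41: a=41^2·(≡5), b=41^1·(≡10) mod 41; (5|41)=+1, (10|41)=+1; (−1)^{2·1·20}·(+1)^1·(+1)^2 = +1.
v=31: a=31^1·(≡26), b=31^-2·(≡26) mod 31; (26|31)=-1, (26|31)=-1; (−1)^{1·-2·15}·(-1)^-2·(-1)^1 = -1.
v=29: a=29^0·(≡13), b=29^2·(≡15) mod 29; (13|29)=+1, (15|29)=-1; (−1)^{0·2·14}·(+1)^2·(-1)^0 = +1.
Ram(-278597, -41) = {2, 31, 43, ∞}; no ℚ_2-point on the conic.

[2, 31, 43, inf]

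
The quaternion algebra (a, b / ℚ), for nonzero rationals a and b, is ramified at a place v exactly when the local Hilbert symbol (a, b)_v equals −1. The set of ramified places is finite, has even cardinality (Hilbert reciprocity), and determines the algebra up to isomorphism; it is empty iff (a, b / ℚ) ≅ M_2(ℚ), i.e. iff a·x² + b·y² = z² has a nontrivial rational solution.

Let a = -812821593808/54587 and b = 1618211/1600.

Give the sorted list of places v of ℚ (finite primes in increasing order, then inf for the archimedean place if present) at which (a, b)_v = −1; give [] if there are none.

[19, 23]

(a, b) ≡ (-12919031, 3059) mod (ℚ^×)²; places V = {2, 5, 7, 13, 17, 19, 23, 37, 47, ∞}.
(a,b)_37: α=1, u≡13; β=0, v≡10 (mod 37); (13|37)=-1, (10|37)=+1; sign (−1)^0·-1^0·+1^1 = +1.
(a,b)_2: α=4, β=-6; u≡1, v≡3 (mod 8); ε(u)ε(v)=0·1, αω(v)=4·1, βω(u)=-6·0; sum ≡ 0  ⇒  +1.
(a,b)_∞: sgn(-12919031)=−, sgn(3059)=+, so +1.
(a,b)_17: α=-1, u≡16; β=0, v≡16 (mod 17); (16|17)=+1, (16|17)=+1; sign (−1)^0·+1^0·+1^-1 = +1.
(a,b)_7: α=4, u≡1; β=1, v≡3 (mod 7); (1|7)=+1, (3|7)=-1; sign (−1)^0·+1^1·-1^4 = +1.
(a,b)_13: α=-2, u≡8; β=0, v≡10 (mod 13); (8|13)=-1, (10|13)=+1; sign (−1)^0·-1^0·+1^-2 = +1.
(a,b)_23: α=3, u≡1; β=3, v≡12 (mod 23); (1|23)=+1, (12|23)=+1; sign (−1)^1·+1^3·+1^3 = -1.
(a,b)_47: α=1, u≡43; β=0, v≡24 (mod 47); (43|47)=-1, (24|47)=+1; sign (−1)^0·-1^0·+1^1 = +1.
(a,b)_19: α=-1, u≡16; β=1, v≡17 (mod 19); (16|19)=+1, (17|19)=+1; sign (−1)^1·+1^1·+1^-1 = -1.
(a,b)_5: α=0, u≡1; β=-2, v≡4 (mod 5); (1|5)=+1, (4|5)=+1; sign (−1)^0·+1^-2·+1^0 = +1.
(-12919031, 3059 / ℚ) ramifies at {19, 23}: a division algebra.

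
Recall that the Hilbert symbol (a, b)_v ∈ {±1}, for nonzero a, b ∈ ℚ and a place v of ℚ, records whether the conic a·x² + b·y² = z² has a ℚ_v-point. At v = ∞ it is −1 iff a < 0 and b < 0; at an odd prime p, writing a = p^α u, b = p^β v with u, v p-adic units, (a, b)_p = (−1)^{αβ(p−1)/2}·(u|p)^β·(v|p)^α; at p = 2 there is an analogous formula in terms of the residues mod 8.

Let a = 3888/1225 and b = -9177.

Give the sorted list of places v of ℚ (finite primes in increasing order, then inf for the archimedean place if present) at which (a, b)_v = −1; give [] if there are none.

(a, b) ≡ (3, -9177) mod (ℚ^×)²; places V = {2, 3, 5, 7, 19, 23, ∞}.
(a,b)_5: α=-2, u≡2; β=0, v≡3 (mod 5); (2|5)=-1, (3|5)=-1; sign (−1)^0·-1^0·-1^-2 = +1.
(a,b)_2: α=4, β=0; u≡3, v≡7 (mod 8); ε(u)ε(v)=1·1, αω(v)=4·0, βω(u)=0·1; sum ≡ 1  ⇒  -1.
(a,b)_23: α=0, u≡4; β=1, v≡15 (mod 23); (4|23)=+1, (15|23)=-1; sign (−1)^0·+1^1·-1^0 = +1.
(a,b)_∞: sgn(3)=+, sgn(-9177)=−, so +1.
(a,b)_3: α=5, u≡1; β=1, v≡1 (mod 3); (1|3)=+1, (1|3)=+1; sign (−1)^1·+1^1·+1^5 = -1.
(a,b)_19: α=0, u≡14; β=1, v≡11 (mod 19); (14|19)=-1, (11|19)=+1; sign (−1)^0·-1^1·+1^0 = -1.
(a,b)_7: α=-2, u≡6; β=1, v≡5 (mod 7); (6|7)=-1, (5|7)=-1; sign (−1)^0·-1^1·-1^-2 = -1.
|Ram(3, -9177)| = 4, even; anisotropic at {2, 3, 7, 19}.

[2, 3, 7, 19]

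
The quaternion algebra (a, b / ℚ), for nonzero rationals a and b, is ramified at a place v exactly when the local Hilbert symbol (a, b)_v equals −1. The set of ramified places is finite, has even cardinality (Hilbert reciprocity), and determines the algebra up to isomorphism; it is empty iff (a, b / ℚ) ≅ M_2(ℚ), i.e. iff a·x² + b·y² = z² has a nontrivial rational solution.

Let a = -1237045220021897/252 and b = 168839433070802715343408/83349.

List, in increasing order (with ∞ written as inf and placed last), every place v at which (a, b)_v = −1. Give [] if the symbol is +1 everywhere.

[7, 11, 13, 29]

Mod squares: a ≡ -119, b ≡ 87087. Check v ∈ {∞, 2, 3, 7, 11, 13, 17, 29}.
v=3: a=3^-2·(≡1), b=3^-5·(≡1) mod 3; (1|3)=+1, (1|3)=+1; (−1)^{-2·-5·1}·(+1)^-5·(+1)^-2 = +1.
v=29: a=29^2·(≡27), b=29^3·(≡22) mod 29; (27|29)=-1, (22|29)=+1; (−1)^{2·3·14}·(-1)^3·(+1)^2 = -1.
v=∞: -119 < 0 and 87087 > 0  ⇒  (a,b)_∞ = +1.
v=2: v_2(a)=-2, v_2(b)=4; units ≡ 1, 7 (mod 8); ε·ε+αω+βω = 0·1+-2·0+4·0 ≡ 0  ⇒  (a,b)_2 = +1.
v=13: a=13^2·(≡6), b=13^3·(≡10) mod 13; (6|13)=-1, (10|13)=+1; (−1)^{2·3·6}·(-1)^3·(+1)^2 = -1.
v=11: a=11^6·(≡8), b=11^9·(≡8) mod 11; (8|11)=-1, (8|11)=-1; (−1)^{6·9·5}·(-1)^9·(-1)^6 = -1.
v=7: a=7^-1·(≡1), b=7^-3·(≡4) mod 7; (1|7)=+1, (4|7)=+1; (−1)^{-1·-3·3}·(+1)^-3·(+1)^-1 = -1.
v=17: a=17^3·(≡7), b=17^4·(≡13) mod 17; (7|17)=-1, (13|17)=+1; (−1)^{3·4·8}·(-1)^4·(+1)^3 = +1.
(-119, 87087 / ℚ) ramifies at {7, 11, 13, 29}: a division algebra.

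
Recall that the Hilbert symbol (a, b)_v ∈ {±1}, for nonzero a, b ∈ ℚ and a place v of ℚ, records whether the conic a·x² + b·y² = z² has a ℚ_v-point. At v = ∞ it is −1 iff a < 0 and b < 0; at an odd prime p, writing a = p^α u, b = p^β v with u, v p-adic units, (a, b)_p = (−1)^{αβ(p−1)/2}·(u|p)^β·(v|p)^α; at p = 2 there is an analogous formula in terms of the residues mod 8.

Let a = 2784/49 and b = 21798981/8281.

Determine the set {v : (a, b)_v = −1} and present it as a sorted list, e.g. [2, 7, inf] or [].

[2, 3]

Mod squares: a ≡ 174, b ≡ 29. Check v ∈ {∞, 2, 3, 7, 13, 17, 29}.
v=2: v_2(a)=5, v_2(b)=0; units ≡ 7, 5 (mod 8); ε·ε+αω+βω = 1·0+5·1+0·0 ≡ 1  ⇒  (a,b)_2 = -1.
v=3: a=3^1·(≡1), b=3^2·(≡2) mod 3; (1|3)=+1, (2|3)=-1; (−1)^{1·2·1}·(+1)^2·(-1)^1 = -1.
v=29: a=29^1·(≡28), b=29^1·(≡6) mod 29; (28|29)=+1, (6|29)=+1; (−1)^{1·1·14}·(+1)^1·(+1)^1 = +1.
v=7: a=7^-2·(≡5), b=7^-2·(≡1) mod 7; (5|7)=-1, (1|7)=+1; (−1)^{-2·-2·3}·(-1)^-2·(+1)^-2 = +1.
v=17: a=17^0·(≡2), b=17^4·(≡3) mod 17; (2|17)=+1, (3|17)=-1; (−1)^{0·4·8}·(+1)^4·(-1)^0 = +1.
v=∞: 174 > 0 and 29 > 0  ⇒  (a,b)_∞ = +1.
v=13: a=13^0·(≡8), b=13^-2·(≡10) mod 13; (8|13)=-1, (10|13)=+1; (−1)^{0·-2·6}·(-1)^-2·(+1)^0 = +1.
Ram(174, 29) = {2, 3}; no ℚ_2-point on the conic.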